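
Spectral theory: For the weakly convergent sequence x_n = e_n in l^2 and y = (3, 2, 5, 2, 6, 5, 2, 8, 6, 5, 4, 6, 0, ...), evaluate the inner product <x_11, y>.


x_11 = e_11 is the standard basis vector with 1 in position 11.
<x_11, y> = y_11 = 4
As n -> infinity, <x_n, y> -> 0, confirming weak convergence of (x_n) to 0.

4


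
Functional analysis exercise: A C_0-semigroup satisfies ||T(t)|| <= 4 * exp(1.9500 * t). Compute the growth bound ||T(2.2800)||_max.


||T(2.2800)|| <= 4 * exp(1.9500 * 2.2800)
= 4 * exp(4.4460)
= 4 * 85.2851
= 341.1405

341.1405


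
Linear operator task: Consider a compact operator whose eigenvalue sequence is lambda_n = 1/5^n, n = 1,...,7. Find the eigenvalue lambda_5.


The eigenvalue formula gives lambda_5 = 1/5^5
= 1/3125
= 3.2000e-04

3.2000e-04


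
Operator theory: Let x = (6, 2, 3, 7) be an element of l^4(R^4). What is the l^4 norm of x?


The l^4 norm = (sum |x_i|^4)^(1/4)
Sum of 4th powers = 1296 + 16 + 81 + 2401 = 3794
||x||_4 = (3794)^(1/4) = 7.8483

7.8483


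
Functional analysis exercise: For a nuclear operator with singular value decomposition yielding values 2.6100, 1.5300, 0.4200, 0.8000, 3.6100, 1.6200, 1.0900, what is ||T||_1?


The nuclear norm is the sum of all singular values.
||T||_1 = 2.6100 + 1.5300 + 0.4200 + 0.8000 + 3.6100 + 1.6200 + 1.0900
= 11.6800

11.6800


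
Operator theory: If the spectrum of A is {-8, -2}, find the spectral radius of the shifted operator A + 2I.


Spectrum of A + 2I = {-6, 0}
Spectral radius = max |lambda| over the shifted spectrum
= max(6, 0) = 6

6


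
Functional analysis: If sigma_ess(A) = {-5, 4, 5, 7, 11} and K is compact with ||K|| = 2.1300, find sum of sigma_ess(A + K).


By Weyl's theorem, the essential spectrum is invariant under compact perturbations.
sigma_ess(A + K) = sigma_ess(A) = {-5, 4, 5, 7, 11}
Sum = -5 + 4 + 5 + 7 + 11 = 22

22


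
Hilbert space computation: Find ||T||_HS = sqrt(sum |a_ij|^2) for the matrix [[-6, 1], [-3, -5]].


The Hilbert-Schmidt norm is sqrt(sum of squares of all entries).
Sum of squares = (-6)^2 + 1^2 + (-3)^2 + (-5)^2
= 36 + 1 + 9 + 25 = 71
||T||_HS = sqrt(71) = 8.4261

8.4261


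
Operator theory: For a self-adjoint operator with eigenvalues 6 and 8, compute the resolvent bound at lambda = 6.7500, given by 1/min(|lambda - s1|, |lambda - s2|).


dist(6.7500, {6, 8}) = min(|6.7500 - 6|, |6.7500 - 8|)
= min(0.7500, 1.2500) = 0.7500
Resolvent bound = 1/0.7500 = 1.3333

1.3333


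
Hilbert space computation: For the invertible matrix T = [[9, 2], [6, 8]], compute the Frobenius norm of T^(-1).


det(T) = 9*8 - 2*6 = 60
T^(-1) = (1/60) * [[8, -2], [-6, 9]] = [[0.1333, -0.0333], [-0.1000, 0.1500]]
||T^(-1)||_F^2 = 0.1333^2 + (-0.0333)^2 + (-0.1000)^2 + 0.1500^2 = 0.0514
||T^(-1)||_F = sqrt(0.0514) = 0.2267

0.2267


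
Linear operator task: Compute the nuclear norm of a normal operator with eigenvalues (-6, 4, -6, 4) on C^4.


For a normal operator, singular values equal |eigenvalues|.
Trace norm = sum |lambda_i| = 6 + 4 + 6 + 4
= 20

20


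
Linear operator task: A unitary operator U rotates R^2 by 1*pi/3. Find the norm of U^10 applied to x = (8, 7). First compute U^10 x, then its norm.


U is a rotation by theta = 1*pi/3
U^10 = rotation by 10*theta = 10*pi/3 = 4*pi/3 (mod 2*pi)
cos(4*pi/3) = -0.5000, sin(4*pi/3) = -0.8660
U^10 x = (-0.5000 * 8 - -0.8660 * 7, -0.8660 * 8 + -0.5000 * 7)
= (2.0622, -10.4282)
||U^10 x|| = sqrt(2.0622^2 + (-10.4282)^2) = sqrt(113.0000) = 10.6301

10.6301


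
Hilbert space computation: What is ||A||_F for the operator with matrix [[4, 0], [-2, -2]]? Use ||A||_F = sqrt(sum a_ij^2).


||A||_F^2 = sum a_ij^2
= 4^2 + 0^2 + (-2)^2 + (-2)^2
= 16 + 0 + 4 + 4 = 24
||A||_F = sqrt(24) = 4.8990

4.8990


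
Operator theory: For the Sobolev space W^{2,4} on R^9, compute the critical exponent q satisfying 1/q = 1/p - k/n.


Using the Sobolev embedding formula: 1/q = 1/p - k/n
1/q = 1/4 - 2/9 = 1/36
q = 1/(1/36) = 36

36.0000


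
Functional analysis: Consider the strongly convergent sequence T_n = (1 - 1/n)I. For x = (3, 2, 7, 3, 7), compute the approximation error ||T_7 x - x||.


T_7 x - x = (1 - 1/7)x - x = -x/7
||x|| = sqrt(120) = 10.9545
||T_7 x - x|| = ||x||/7 = 10.9545/7 = 1.5649

1.5649


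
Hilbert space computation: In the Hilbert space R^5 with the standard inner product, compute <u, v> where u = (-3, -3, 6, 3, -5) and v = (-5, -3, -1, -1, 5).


Computing the standard inner product <u, v> = sum u_i * v_i
= -3*-5 + -3*-3 + 6*-1 + 3*-1 + -5*5
= 15 + 9 + -6 + -3 + -25
= -10

-10


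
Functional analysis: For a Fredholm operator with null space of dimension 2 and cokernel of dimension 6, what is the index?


The Fredholm index is defined as ind(T) = dim(ker T) - dim(coker T)
= 2 - 6
= -4

-4


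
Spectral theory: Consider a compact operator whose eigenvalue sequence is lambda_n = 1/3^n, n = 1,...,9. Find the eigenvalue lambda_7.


The eigenvalue formula gives lambda_7 = 1/3^7
= 1/2187
= 4.5725e-04

4.5725e-04


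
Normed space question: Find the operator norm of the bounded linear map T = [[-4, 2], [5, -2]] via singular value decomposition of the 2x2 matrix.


A^T A = [[41, -18], [-18, 8]]
trace(A^T A) = 49, det(A^T A) = 4
discriminant = 49^2 - 4*4 = 2385
Largest eigenvalue of A^T A = (trace + sqrt(disc))/2 = 48.9182
||T|| = sqrt(48.9182) = 6.9942

6.9942


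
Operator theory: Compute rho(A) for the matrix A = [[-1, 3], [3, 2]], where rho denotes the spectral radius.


For a 2x2 matrix, eigenvalues satisfy lambda^2 - (trace)*lambda + det = 0
trace = -1 + 2 = 1
det = -1*2 - 3*3 = -11
discriminant = 1^2 - 4*(-11) = 45
spectral radius = max |eigenvalue| = 3.8541

3.8541


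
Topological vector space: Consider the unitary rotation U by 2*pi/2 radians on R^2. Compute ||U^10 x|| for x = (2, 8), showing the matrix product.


U is a rotation by theta = 2*pi/2
U^10 = rotation by 10*theta = 20*pi/2 = 0*pi/2 (mod 2*pi)
cos(0*pi/2) = 1.0000, sin(0*pi/2) = 0.0000
U^10 x = (1.0000 * 2 - 0.0000 * 8, 0.0000 * 2 + 1.0000 * 8)
= (2.0000, 8.0000)
||U^10 x|| = sqrt(2.0000^2 + 8.0000^2) = sqrt(68.0000) = 8.2462

8.2462


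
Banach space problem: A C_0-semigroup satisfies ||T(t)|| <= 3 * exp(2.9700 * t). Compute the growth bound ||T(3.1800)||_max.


||T(3.1800)|| <= 3 * exp(2.9700 * 3.1800)
= 3 * exp(9.4446)
= 3 * 12639.7261
= 37919.1784

37919.1784


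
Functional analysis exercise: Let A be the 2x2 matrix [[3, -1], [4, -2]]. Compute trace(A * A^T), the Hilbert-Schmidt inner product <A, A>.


trace(A * A^T) = sum of squares of all entries
= 3^2 + (-1)^2 + 4^2 + (-2)^2
= 9 + 1 + 16 + 4
= 30

30


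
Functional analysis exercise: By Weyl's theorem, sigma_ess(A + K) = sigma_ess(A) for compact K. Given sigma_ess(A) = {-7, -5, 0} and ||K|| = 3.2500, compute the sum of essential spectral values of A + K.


By Weyl's theorem, the essential spectrum is invariant under compact perturbations.
sigma_ess(A + K) = sigma_ess(A) = {-7, -5, 0}
Sum = -7 + -5 + 0 = -12

-12


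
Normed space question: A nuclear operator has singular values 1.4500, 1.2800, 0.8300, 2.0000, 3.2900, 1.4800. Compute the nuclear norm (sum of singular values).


The nuclear norm is the sum of all singular values.
||T||_1 = 1.4500 + 1.2800 + 0.8300 + 2.0000 + 3.2900 + 1.4800
= 10.3300

10.3300


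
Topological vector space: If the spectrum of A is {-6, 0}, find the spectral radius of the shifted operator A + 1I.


Spectrum of A + 1I = {-5, 1}
Spectral radius = max |lambda| over the shifted spectrum
= max(5, 1) = 5

5


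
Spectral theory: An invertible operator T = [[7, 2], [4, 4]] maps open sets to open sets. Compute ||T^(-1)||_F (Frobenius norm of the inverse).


det(T) = 7*4 - 2*4 = 20
T^(-1) = (1/20) * [[4, -2], [-4, 7]] = [[0.2000, -0.1000], [-0.2000, 0.3500]]
||T^(-1)||_F^2 = 0.2000^2 + (-0.1000)^2 + (-0.2000)^2 + 0.3500^2 = 0.2125
||T^(-1)||_F = sqrt(0.2125) = 0.4610

0.4610


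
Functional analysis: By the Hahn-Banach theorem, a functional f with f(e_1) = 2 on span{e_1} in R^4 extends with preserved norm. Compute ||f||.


The norm of f is given by ||f|| = sup_{||x||=1} |f(x)|.
On span{e_1}, ||e_1|| = 1, so ||f|| = |f(e_1)| / ||e_1||
= |2| / 1 = 2.0000

2.0000


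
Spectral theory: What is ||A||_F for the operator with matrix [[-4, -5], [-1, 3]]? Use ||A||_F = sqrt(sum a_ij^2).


||A||_F^2 = sum a_ij^2
= (-4)^2 + (-5)^2 + (-1)^2 + 3^2
= 16 + 25 + 1 + 9 = 51
||A||_F = sqrt(51) = 7.1414

7.1414


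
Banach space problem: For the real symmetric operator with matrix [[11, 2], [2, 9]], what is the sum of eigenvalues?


For a self-adjoint (symmetric) matrix, the eigenvalues are real.
The sum of eigenvalues equals the trace of the matrix.
trace = 11 + 9 = 20

20


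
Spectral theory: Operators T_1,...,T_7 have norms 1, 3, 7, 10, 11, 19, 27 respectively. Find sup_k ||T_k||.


By the Uniform Boundedness Principle, the supremum of norms is finite.
sup_k ||T_k|| = max(1, 3, 7, 10, 11, 19, 27) = 27

27


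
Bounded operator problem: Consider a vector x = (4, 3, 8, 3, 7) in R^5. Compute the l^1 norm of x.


The l^1 norm equals the sum of absolute values of all components.
||x||_1 = 4 + 3 + 8 + 3 + 7
= 25

25.0000


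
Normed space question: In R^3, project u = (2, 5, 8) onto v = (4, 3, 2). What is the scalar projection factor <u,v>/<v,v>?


Computing <u,v> = 2*4 + 5*3 + 8*2 = 39
Computing <v,v> = 4^2 + 3^2 + 2^2 = 29
Projection coefficient = 39/29 = 1.3448

1.3448


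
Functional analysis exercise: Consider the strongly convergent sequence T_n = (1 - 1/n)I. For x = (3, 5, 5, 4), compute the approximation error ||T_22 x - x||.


T_22 x - x = (1 - 1/22)x - x = -x/22
||x|| = sqrt(75) = 8.6603
||T_22 x - x|| = ||x||/22 = 8.6603/22 = 0.3936

0.3936


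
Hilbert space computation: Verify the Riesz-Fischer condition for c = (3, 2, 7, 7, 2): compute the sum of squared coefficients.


sum |c_n|^2 = 3^2 + 2^2 + 7^2 + 7^2 + 2^2
= 9 + 4 + 49 + 49 + 4
= 115

115


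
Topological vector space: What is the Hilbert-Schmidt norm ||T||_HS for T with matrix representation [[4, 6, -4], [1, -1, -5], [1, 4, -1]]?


The Hilbert-Schmidt norm is sqrt(sum of squares of all entries).
Sum of squares = 4^2 + 6^2 + (-4)^2 + 1^2 + (-1)^2 + (-5)^2 + 1^2 + 4^2 + (-1)^2
= 16 + 36 + 16 + 1 + 1 + 25 + 1 + 16 + 1 = 113
||T||_HS = sqrt(113) = 10.6301

10.6301


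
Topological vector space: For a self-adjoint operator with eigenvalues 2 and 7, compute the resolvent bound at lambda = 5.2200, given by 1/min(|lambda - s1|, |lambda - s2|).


dist(5.2200, {2, 7}) = min(|5.2200 - 2|, |5.2200 - 7|)
= min(3.2200, 1.7800) = 1.7800
Resolvent bound = 1/1.7800 = 0.5618

0.5618


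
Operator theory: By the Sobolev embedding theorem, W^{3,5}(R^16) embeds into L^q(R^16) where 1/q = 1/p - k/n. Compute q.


Using the Sobolev embedding formula: 1/q = 1/p - k/n
1/q = 1/5 - 3/16 = 1/80
q = 1/(1/80) = 80

80.0000


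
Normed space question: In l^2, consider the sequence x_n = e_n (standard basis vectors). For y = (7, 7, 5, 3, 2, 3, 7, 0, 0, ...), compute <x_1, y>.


x_1 = e_1 is the standard basis vector with 1 in position 1.
<x_1, y> = y_1 = 7
As n -> infinity, <x_n, y> -> 0, confirming weak convergence of (x_n) to 0.

7


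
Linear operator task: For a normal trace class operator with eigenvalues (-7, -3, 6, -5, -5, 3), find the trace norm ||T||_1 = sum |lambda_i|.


For a normal operator, singular values equal |eigenvalues|.
Trace norm = sum |lambda_i| = 7 + 3 + 6 + 5 + 5 + 3
= 29

29


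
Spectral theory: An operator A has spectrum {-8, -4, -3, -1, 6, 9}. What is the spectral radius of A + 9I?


Spectrum of A + 9I = {1, 5, 6, 8, 15, 18}
Spectral radius = max |lambda| over the shifted spectrum
= max(1, 5, 6, 8, 15, 18) = 18

18


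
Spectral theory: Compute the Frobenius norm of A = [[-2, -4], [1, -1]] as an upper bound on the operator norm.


||A||_F^2 = sum a_ij^2
= (-2)^2 + (-4)^2 + 1^2 + (-1)^2
= 4 + 16 + 1 + 1 = 22
||A||_F = sqrt(22) = 4.6904

4.6904


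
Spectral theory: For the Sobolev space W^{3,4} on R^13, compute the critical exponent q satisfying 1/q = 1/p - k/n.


Using the Sobolev embedding formula: 1/q = 1/p - k/n
1/q = 1/4 - 3/13 = 1/52
q = 1/(1/52) = 52

52.0000


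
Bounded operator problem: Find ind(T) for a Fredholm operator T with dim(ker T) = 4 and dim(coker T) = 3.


The Fredholm index is defined as ind(T) = dim(ker T) - dim(coker T)
= 4 - 3
= 1

1


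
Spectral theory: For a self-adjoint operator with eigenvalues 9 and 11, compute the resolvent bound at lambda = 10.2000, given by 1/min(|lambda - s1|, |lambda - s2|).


dist(10.2000, {9, 11}) = min(|10.2000 - 9|, |10.2000 - 11|)
= min(1.2000, 0.8000) = 0.8000
Resolvent bound = 1/0.8000 = 1.2500

1.2500


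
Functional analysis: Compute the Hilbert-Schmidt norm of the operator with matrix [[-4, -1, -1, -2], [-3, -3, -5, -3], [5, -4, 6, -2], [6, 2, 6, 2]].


The Hilbert-Schmidt norm is sqrt(sum of squares of all entries).
Sum of squares = (-4)^2 + (-1)^2 + (-1)^2 + (-2)^2 + (-3)^2 + (-3)^2 + (-5)^2 + (-3)^2 + 5^2 + (-4)^2 + 6^2 + (-2)^2 + 6^2 + 2^2 + 6^2 + 2^2
= 16 + 1 + 1 + 4 + 9 + 9 + 25 + 9 + 25 + 16 + 36 + 4 + 36 + 4 + 36 + 4 = 235
||T||_HS = sqrt(235) = 15.3297

15.3297


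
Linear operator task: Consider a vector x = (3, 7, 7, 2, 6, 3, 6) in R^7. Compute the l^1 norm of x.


The l^1 norm equals the sum of absolute values of all components.
||x||_1 = 3 + 7 + 7 + 2 + 6 + 3 + 6
= 34

34.0000


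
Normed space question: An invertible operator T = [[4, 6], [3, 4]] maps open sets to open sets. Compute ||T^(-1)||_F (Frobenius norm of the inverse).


det(T) = 4*4 - 6*3 = -2
T^(-1) = (1/-2) * [[4, -6], [-3, 4]] = [[-2.0000, 3.0000], [1.5000, -2.0000]]
||T^(-1)||_F^2 = (-2.0000)^2 + 3.0000^2 + 1.5000^2 + (-2.0000)^2 = 19.2500
||T^(-1)||_F = sqrt(19.2500) = 4.3875

4.3875


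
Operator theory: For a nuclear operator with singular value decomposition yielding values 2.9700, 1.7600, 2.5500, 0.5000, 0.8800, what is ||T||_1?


The nuclear norm is the sum of all singular values.
||T||_1 = 2.9700 + 1.7600 + 2.5500 + 0.5000 + 0.8800
= 8.6600

8.6600


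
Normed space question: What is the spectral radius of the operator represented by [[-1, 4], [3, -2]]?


For a 2x2 matrix, eigenvalues satisfy lambda^2 - (trace)*lambda + det = 0
trace = -1 + -2 = -3
det = -1*-2 - 4*3 = -10
discriminant = (-3)^2 - 4*(-10) = 49
spectral radius = max |eigenvalue| = 5.0000

5.0000


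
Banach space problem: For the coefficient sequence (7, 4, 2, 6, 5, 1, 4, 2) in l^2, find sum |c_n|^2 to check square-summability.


sum |c_n|^2 = 7^2 + 4^2 + 2^2 + 6^2 + 5^2 + 1^2 + 4^2 + 2^2
= 49 + 16 + 4 + 36 + 25 + 1 + 16 + 4
= 151

151


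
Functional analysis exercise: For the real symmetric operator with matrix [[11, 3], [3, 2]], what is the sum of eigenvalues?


For a self-adjoint (symmetric) matrix, the eigenvalues are real.
The sum of eigenvalues equals the trace of the matrix.
trace = 11 + 2 = 13

13


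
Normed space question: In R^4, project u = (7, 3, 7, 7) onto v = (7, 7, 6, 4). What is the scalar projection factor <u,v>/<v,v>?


Computing <u,v> = 7*7 + 3*7 + 7*6 + 7*4 = 140
Computing <v,v> = 7^2 + 7^2 + 6^2 + 4^2 = 150
Projection coefficient = 140/150 = 0.9333

0.9333


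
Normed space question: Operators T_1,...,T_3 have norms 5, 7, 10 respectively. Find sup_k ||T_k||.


By the Uniform Boundedness Principle, the supremum of norms is finite.
sup_k ||T_k|| = max(5, 7, 10) = 10

10


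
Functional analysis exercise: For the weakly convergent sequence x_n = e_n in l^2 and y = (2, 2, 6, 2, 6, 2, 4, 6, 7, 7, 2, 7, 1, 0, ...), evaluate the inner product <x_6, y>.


x_6 = e_6 is the standard basis vector with 1 in position 6.
<x_6, y> = y_6 = 2
As n -> infinity, <x_n, y> -> 0, confirming weak convergence of (x_n) to 0.

2


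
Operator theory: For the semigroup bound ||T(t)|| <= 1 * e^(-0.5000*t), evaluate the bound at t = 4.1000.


||T(4.1000)|| <= 1 * exp(-0.5000 * 4.1000)
= 1 * exp(-2.0500)
= 1 * 0.1287
= 0.1287

0.1287


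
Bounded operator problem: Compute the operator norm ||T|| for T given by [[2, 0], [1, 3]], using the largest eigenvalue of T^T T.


A^T A = [[5, 3], [3, 9]]
trace(A^T A) = 14, det(A^T A) = 36
discriminant = 14^2 - 4*36 = 52
Largest eigenvalue of A^T A = (trace + sqrt(disc))/2 = 10.6056
||T|| = sqrt(10.6056) = 3.2566

3.2566


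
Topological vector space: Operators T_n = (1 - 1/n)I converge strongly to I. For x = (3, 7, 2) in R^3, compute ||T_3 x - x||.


T_3 x - x = (1 - 1/3)x - x = -x/3
||x|| = sqrt(62) = 7.8740
||T_3 x - x|| = ||x||/3 = 7.8740/3 = 2.6247

2.6247


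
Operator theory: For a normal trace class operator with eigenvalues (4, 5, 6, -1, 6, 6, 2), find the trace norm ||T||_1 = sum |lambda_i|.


For a normal operator, singular values equal |eigenvalues|.
Trace norm = sum |lambda_i| = 4 + 5 + 6 + 1 + 6 + 6 + 2
= 30

30


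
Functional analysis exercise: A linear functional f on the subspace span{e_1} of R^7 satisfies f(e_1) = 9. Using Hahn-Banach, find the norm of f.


The norm of f is given by ||f|| = sup_{||x||=1} |f(x)|.
On span{e_1}, ||e_1|| = 1, so ||f|| = |f(e_1)| / ||e_1||
= |9| / 1 = 9.0000

9.0000


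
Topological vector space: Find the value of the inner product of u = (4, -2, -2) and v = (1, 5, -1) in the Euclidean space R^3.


Computing the standard inner product <u, v> = sum u_i * v_i
= 4*1 + -2*5 + -2*-1
= 4 + -10 + 2
= -4

-4


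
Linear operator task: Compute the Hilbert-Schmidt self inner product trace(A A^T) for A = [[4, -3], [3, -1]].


trace(A * A^T) = sum of squares of all entries
= 4^2 + (-3)^2 + 3^2 + (-1)^2
= 16 + 9 + 9 + 1
= 35

35


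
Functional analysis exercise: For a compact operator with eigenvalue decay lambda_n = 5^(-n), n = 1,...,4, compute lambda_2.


The eigenvalue formula gives lambda_2 = 1/5^2
= 1/25
= 0.0400

0.0400


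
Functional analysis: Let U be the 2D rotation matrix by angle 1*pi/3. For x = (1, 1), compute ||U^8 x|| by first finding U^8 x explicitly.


U is a rotation by theta = 1*pi/3
U^8 = rotation by 8*theta = 8*pi/3 = 2*pi/3 (mod 2*pi)
cos(2*pi/3) = -0.5000, sin(2*pi/3) = 0.8660
U^8 x = (-0.5000 * 1 - 0.8660 * 1, 0.8660 * 1 + -0.5000 * 1)
= (-1.3660, 0.3660)
||U^8 x|| = sqrt((-1.3660)^2 + 0.3660^2) = sqrt(2.0000) = 1.4142

1.4142


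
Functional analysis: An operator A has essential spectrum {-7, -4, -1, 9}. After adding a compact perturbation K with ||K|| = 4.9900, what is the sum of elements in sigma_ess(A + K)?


By Weyl's theorem, the essential spectrum is invariant under compact perturbations.
sigma_ess(A + K) = sigma_ess(A) = {-7, -4, -1, 9}
Sum = -7 + -4 + -1 + 9 = -3

-3


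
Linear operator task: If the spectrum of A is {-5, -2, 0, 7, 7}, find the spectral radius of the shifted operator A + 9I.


Spectrum of A + 9I = {4, 7, 9, 16, 16}
Spectral radius = max |lambda| over the shifted spectrum
= max(4, 7, 9, 16, 16) = 16

16


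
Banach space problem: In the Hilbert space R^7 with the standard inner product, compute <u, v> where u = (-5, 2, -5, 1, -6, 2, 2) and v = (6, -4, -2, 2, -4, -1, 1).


Computing the standard inner product <u, v> = sum u_i * v_i
= -5*6 + 2*-4 + -5*-2 + 1*2 + -6*-4 + 2*-1 + 2*1
= -30 + -8 + 10 + 2 + 24 + -2 + 2
= -2

-2


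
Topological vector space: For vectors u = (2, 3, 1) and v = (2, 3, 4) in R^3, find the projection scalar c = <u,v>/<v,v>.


Computing <u,v> = 2*2 + 3*3 + 1*4 = 17
Computing <v,v> = 2^2 + 3^2 + 4^2 = 29
Projection coefficient = 17/29 = 0.5862

0.5862


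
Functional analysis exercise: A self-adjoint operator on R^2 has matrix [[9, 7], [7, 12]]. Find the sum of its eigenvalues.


For a self-adjoint (symmetric) matrix, the eigenvalues are real.
The sum of eigenvalues equals the trace of the matrix.
trace = 9 + 12 = 21

21


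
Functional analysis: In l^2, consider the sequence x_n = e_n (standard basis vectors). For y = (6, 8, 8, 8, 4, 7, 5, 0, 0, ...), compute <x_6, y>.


x_6 = e_6 is the standard basis vector with 1 in position 6.
<x_6, y> = y_6 = 7
As n -> infinity, <x_n, y> -> 0, confirming weak convergence of (x_n) to 0.

7


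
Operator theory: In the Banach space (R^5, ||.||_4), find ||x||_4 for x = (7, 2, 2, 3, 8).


The l^4 norm = (sum |x_i|^4)^(1/4)
Sum of 4th powers = 2401 + 16 + 16 + 81 + 4096 = 6610
||x||_4 = (6610)^(1/4) = 9.0168

9.0168


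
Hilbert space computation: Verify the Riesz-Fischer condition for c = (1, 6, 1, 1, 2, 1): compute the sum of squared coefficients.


sum |c_n|^2 = 1^2 + 6^2 + 1^2 + 1^2 + 2^2 + 1^2
= 1 + 36 + 1 + 1 + 4 + 1
= 44

44


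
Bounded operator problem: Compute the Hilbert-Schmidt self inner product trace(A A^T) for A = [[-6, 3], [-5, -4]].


trace(A * A^T) = sum of squares of all entries
= (-6)^2 + 3^2 + (-5)^2 + (-4)^2
= 36 + 9 + 25 + 16
= 86

86


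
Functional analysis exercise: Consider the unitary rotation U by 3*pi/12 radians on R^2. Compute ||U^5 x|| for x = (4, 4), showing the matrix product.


U is a rotation by theta = 3*pi/12
U^5 = rotation by 5*theta = 15*pi/12
cos(15*pi/12) = -0.7071, sin(15*pi/12) = -0.7071
U^5 x = (-0.7071 * 4 - -0.7071 * 4, -0.7071 * 4 + -0.7071 * 4)
= (0.0000, -5.6569)
||U^5 x|| = sqrt(0.0000^2 + (-5.6569)^2) = sqrt(32.0000) = 5.6569

5.6569


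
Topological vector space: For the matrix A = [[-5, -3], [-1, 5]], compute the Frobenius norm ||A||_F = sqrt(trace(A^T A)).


||A||_F^2 = sum a_ij^2
= (-5)^2 + (-3)^2 + (-1)^2 + 5^2
= 25 + 9 + 1 + 25 = 60
||A||_F = sqrt(60) = 7.7460

7.7460


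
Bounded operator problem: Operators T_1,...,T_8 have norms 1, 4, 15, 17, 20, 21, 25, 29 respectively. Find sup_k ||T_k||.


By the Uniform Boundedness Principle, the supremum of norms is finite.
sup_k ||T_k|| = max(1, 4, 15, 17, 20, 21, 25, 29) = 29

29


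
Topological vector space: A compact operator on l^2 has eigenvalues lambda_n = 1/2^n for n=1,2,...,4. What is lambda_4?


The eigenvalue formula gives lambda_4 = 1/2^4
= 1/16
= 0.0625

0.0625


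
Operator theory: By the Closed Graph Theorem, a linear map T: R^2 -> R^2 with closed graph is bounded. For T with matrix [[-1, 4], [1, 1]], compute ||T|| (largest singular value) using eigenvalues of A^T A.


A^T A = [[2, -3], [-3, 17]]
trace(A^T A) = 19, det(A^T A) = 25
discriminant = 19^2 - 4*25 = 261
Largest eigenvalue of A^T A = (trace + sqrt(disc))/2 = 17.5777
||T|| = sqrt(17.5777) = 4.1926

4.1926


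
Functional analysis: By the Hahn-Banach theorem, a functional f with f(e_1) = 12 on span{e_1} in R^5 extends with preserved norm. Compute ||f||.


The norm of f is given by ||f|| = sup_{||x||=1} |f(x)|.
On span{e_1}, ||e_1|| = 1, so ||f|| = |f(e_1)| / ||e_1||
= |12| / 1 = 12.0000

12.0000


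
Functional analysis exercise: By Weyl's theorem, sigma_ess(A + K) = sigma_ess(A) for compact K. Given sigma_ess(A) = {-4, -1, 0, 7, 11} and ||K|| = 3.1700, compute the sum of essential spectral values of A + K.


By Weyl's theorem, the essential spectrum is invariant under compact perturbations.
sigma_ess(A + K) = sigma_ess(A) = {-4, -1, 0, 7, 11}
Sum = -4 + -1 + 0 + 7 + 11 = 13

13


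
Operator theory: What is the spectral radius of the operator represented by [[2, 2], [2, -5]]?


For a 2x2 matrix, eigenvalues satisfy lambda^2 - (trace)*lambda + det = 0
trace = 2 + -5 = -3
det = 2*-5 - 2*2 = -14
discriminant = (-3)^2 - 4*(-14) = 65
spectral radius = max |eigenvalue| = 5.5311

5.5311


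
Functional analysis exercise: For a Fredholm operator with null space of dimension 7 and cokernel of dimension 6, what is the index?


The Fredholm index is defined as ind(T) = dim(ker T) - dim(coker T)
= 7 - 6
= 1

1


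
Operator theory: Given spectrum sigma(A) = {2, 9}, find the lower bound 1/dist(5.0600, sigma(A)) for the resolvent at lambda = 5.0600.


dist(5.0600, {2, 9}) = min(|5.0600 - 2|, |5.0600 - 9|)
= min(3.0600, 3.9400) = 3.0600
Resolvent bound = 1/3.0600 = 0.3268

0.3268


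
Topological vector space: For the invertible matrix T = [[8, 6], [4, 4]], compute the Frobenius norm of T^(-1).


det(T) = 8*4 - 6*4 = 8
T^(-1) = (1/8) * [[4, -6], [-4, 8]] = [[0.5000, -0.7500], [-0.5000, 1.0000]]
||T^(-1)||_F^2 = 0.5000^2 + (-0.7500)^2 + (-0.5000)^2 + 1.0000^2 = 2.0625
||T^(-1)||_F = sqrt(2.0625) = 1.4361

1.4361


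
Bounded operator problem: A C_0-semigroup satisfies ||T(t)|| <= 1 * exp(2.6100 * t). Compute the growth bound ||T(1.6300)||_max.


||T(1.6300)|| <= 1 * exp(2.6100 * 1.6300)
= 1 * exp(4.2543)
= 1 * 70.4075
= 70.4075

70.4075


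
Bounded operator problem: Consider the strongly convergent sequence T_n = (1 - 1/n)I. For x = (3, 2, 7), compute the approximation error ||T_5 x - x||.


T_5 x - x = (1 - 1/5)x - x = -x/5
||x|| = sqrt(62) = 7.8740
||T_5 x - x|| = ||x||/5 = 7.8740/5 = 1.5748

1.5748


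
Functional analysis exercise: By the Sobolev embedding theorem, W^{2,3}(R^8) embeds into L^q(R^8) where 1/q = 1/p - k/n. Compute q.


Using the Sobolev embedding formula: 1/q = 1/p - k/n
1/q = 1/3 - 2/8 = 1/12
q = 1/(1/12) = 12

12.0000


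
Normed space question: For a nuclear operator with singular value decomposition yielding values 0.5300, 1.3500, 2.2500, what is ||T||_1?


The nuclear norm is the sum of all singular values.
||T||_1 = 0.5300 + 1.3500 + 2.2500
= 4.1300

4.1300


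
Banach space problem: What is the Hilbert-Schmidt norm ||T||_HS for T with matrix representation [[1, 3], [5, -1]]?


The Hilbert-Schmidt norm is sqrt(sum of squares of all entries).
Sum of squares = 1^2 + 3^2 + 5^2 + (-1)^2
= 1 + 9 + 25 + 1 = 36
||T||_HS = sqrt(36) = 6.0000

6.0000


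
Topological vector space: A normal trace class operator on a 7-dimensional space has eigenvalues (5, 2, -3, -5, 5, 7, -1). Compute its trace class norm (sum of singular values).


For a normal operator, singular values equal |eigenvalues|.
Trace norm = sum |lambda_i| = 5 + 2 + 3 + 5 + 5 + 7 + 1
= 28

28


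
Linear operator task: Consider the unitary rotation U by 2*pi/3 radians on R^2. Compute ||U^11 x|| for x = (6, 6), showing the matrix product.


U is a rotation by theta = 2*pi/3
U^11 = rotation by 11*theta = 22*pi/3 = 4*pi/3 (mod 2*pi)
cos(4*pi/3) = -0.5000, sin(4*pi/3) = -0.8660
U^11 x = (-0.5000 * 6 - -0.8660 * 6, -0.8660 * 6 + -0.5000 * 6)
= (2.1962, -8.1962)
||U^11 x|| = sqrt(2.1962^2 + (-8.1962)^2) = sqrt(72.0000) = 8.4853

8.4853


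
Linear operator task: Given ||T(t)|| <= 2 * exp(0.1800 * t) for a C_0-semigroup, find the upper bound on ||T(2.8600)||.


||T(2.8600)|| <= 2 * exp(0.1800 * 2.8600)
= 2 * exp(0.5148)
= 2 * 1.6733
= 3.3466

3.3466


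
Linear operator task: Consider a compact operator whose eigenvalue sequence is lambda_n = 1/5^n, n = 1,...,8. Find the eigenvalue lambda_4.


The eigenvalue formula gives lambda_4 = 1/5^4
= 1/625
= 0.0016

0.0016


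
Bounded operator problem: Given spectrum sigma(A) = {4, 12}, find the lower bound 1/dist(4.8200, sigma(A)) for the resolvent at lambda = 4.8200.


dist(4.8200, {4, 12}) = min(|4.8200 - 4|, |4.8200 - 12|)
= min(0.8200, 7.1800) = 0.8200
Resolvent bound = 1/0.8200 = 1.2195

1.2195


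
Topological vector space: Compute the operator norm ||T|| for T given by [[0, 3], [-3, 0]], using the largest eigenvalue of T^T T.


A^T A = [[9, 0], [0, 9]]
trace(A^T A) = 18, det(A^T A) = 81
discriminant = 18^2 - 4*81 = 0
Largest eigenvalue of A^T A = (trace + sqrt(disc))/2 = 9.0000
||T|| = sqrt(9.0000) = 3.0000

3.0000


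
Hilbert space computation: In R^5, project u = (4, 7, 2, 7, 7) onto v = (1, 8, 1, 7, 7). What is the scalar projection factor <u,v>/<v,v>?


Computing <u,v> = 4*1 + 7*8 + 2*1 + 7*7 + 7*7 = 160
Computing <v,v> = 1^2 + 8^2 + 1^2 + 7^2 + 7^2 = 164
Projection coefficient = 160/164 = 0.9756

0.9756


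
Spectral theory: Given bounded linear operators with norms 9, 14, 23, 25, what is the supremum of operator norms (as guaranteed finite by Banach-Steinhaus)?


By the Uniform Boundedness Principle, the supremum of norms is finite.
sup_k ||T_k|| = max(9, 14, 23, 25) = 25

25


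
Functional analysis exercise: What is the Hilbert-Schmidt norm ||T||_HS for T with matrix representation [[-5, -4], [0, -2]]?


The Hilbert-Schmidt norm is sqrt(sum of squares of all entries).
Sum of squares = (-5)^2 + (-4)^2 + 0^2 + (-2)^2
= 25 + 16 + 0 + 4 = 45
||T||_HS = sqrt(45) = 6.7082

6.7082


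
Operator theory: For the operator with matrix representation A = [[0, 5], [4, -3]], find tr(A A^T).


trace(A * A^T) = sum of squares of all entries
= 0^2 + 5^2 + 4^2 + (-3)^2
= 0 + 25 + 16 + 9
= 50

50


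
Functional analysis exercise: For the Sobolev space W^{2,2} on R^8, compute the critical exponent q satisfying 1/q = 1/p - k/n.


Using the Sobolev embedding formula: 1/q = 1/p - k/n
1/q = 1/2 - 2/8 = 1/4
q = 1/(1/4) = 4

4.0000


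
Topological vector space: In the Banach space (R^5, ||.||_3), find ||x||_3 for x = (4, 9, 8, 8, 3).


The l^3 norm = (sum |x_i|^3)^(1/3)
Sum of 3th powers = 64 + 729 + 512 + 512 + 27 = 1844
||x||_3 = (1844)^(1/3) = 12.2627

12.2627


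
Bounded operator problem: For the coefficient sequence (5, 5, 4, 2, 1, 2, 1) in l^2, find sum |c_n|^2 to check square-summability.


sum |c_n|^2 = 5^2 + 5^2 + 4^2 + 2^2 + 1^2 + 2^2 + 1^2
= 25 + 25 + 16 + 4 + 1 + 4 + 1
= 76

76


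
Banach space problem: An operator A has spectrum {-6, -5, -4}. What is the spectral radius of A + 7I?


Spectrum of A + 7I = {1, 2, 3}
Spectral radius = max |lambda| over the shifted spectrum
= max(1, 2, 3) = 3

3


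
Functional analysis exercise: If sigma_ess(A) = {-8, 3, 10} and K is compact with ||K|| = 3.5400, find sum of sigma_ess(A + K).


By Weyl's theorem, the essential spectrum is invariant under compact perturbations.
sigma_ess(A + K) = sigma_ess(A) = {-8, 3, 10}
Sum = -8 + 3 + 10 = 5

5


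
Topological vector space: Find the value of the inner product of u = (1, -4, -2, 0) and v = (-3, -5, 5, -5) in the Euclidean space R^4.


Computing the standard inner product <u, v> = sum u_i * v_i
= 1*-3 + -4*-5 + -2*5 + 0*-5
= -3 + 20 + -10 + 0
= 7

7


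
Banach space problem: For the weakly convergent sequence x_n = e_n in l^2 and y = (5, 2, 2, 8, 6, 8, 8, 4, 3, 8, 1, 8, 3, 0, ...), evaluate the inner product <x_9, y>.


x_9 = e_9 is the standard basis vector with 1 in position 9.
<x_9, y> = y_9 = 3
As n -> infinity, <x_n, y> -> 0, confirming weak convergence of (x_n) to 0.

3


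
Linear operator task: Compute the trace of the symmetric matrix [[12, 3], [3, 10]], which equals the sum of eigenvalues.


For a self-adjoint (symmetric) matrix, the eigenvalues are real.
The sum of eigenvalues equals the trace of the matrix.
trace = 12 + 10 = 22

22


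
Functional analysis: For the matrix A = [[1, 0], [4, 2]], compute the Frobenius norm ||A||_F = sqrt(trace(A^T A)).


||A||_F^2 = sum a_ij^2
= 1^2 + 0^2 + 4^2 + 2^2
= 1 + 0 + 16 + 4 = 21
||A||_F = sqrt(21) = 4.5826

4.5826


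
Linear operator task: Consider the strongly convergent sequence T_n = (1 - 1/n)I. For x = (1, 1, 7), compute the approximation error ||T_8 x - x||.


T_8 x - x = (1 - 1/8)x - x = -x/8
||x|| = sqrt(51) = 7.1414
||T_8 x - x|| = ||x||/8 = 7.1414/8 = 0.8927

0.8927


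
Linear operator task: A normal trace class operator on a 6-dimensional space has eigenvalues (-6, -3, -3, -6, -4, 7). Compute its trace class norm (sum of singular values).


For a normal operator, singular values equal |eigenvalues|.
Trace norm = sum |lambda_i| = 6 + 3 + 3 + 6 + 4 + 7
= 29

29


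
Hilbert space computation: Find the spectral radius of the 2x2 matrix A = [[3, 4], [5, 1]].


For a 2x2 matrix, eigenvalues satisfy lambda^2 - (trace)*lambda + det = 0
trace = 3 + 1 = 4
det = 3*1 - 4*5 = -17
discriminant = 4^2 - 4*(-17) = 84
spectral radius = max |eigenvalue| = 6.5826

6.5826


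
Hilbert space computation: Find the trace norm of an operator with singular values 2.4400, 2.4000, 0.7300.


The nuclear norm is the sum of all singular values.
||T||_1 = 2.4400 + 2.4000 + 0.7300
= 5.5700

5.5700


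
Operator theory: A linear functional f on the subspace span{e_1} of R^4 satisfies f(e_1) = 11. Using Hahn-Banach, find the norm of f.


The norm of f is given by ||f|| = sup_{||x||=1} |f(x)|.
On span{e_1}, ||e_1|| = 1, so ||f|| = |f(e_1)| / ||e_1||
= |11| / 1 = 11.0000

11.0000


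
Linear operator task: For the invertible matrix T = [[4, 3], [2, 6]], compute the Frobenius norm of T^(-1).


det(T) = 4*6 - 3*2 = 18
T^(-1) = (1/18) * [[6, -3], [-2, 4]] = [[0.3333, -0.1667], [-0.1111, 0.2222]]
||T^(-1)||_F^2 = 0.3333^2 + (-0.1667)^2 + (-0.1111)^2 + 0.2222^2 = 0.2006
||T^(-1)||_F = sqrt(0.2006) = 0.4479

0.4479


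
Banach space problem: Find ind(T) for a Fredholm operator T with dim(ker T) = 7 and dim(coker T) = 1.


The Fredholm index is defined as ind(T) = dim(ker T) - dim(coker T)
= 7 - 1
= 6

6


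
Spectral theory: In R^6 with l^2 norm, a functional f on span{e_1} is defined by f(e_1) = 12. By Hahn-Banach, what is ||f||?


The norm of f is given by ||f|| = sup_{||x||=1} |f(x)|.
On span{e_1}, ||e_1|| = 1, so ||f|| = |f(e_1)| / ||e_1||
= |12| / 1 = 12.0000

12.0000


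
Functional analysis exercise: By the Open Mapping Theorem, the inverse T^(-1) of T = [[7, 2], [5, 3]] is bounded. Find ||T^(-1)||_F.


det(T) = 7*3 - 2*5 = 11
T^(-1) = (1/11) * [[3, -2], [-5, 7]] = [[0.2727, -0.1818], [-0.4545, 0.6364]]
||T^(-1)||_F^2 = 0.2727^2 + (-0.1818)^2 + (-0.4545)^2 + 0.6364^2 = 0.7190
||T^(-1)||_F = sqrt(0.7190) = 0.8479

0.8479


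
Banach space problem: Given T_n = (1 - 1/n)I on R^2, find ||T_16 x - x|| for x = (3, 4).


T_16 x - x = (1 - 1/16)x - x = -x/16
||x|| = sqrt(25) = 5.0000
||T_16 x - x|| = ||x||/16 = 5.0000/16 = 0.3125

0.3125


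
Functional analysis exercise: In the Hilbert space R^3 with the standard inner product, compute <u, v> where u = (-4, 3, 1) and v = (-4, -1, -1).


Computing the standard inner product <u, v> = sum u_i * v_i
= -4*-4 + 3*-1 + 1*-1
= 16 + -3 + -1
= 12

12


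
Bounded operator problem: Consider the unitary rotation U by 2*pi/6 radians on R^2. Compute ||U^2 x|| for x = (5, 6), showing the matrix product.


U is a rotation by theta = 2*pi/6
U^2 = rotation by 2*theta = 4*pi/6
cos(4*pi/6) = -0.5000, sin(4*pi/6) = 0.8660
U^2 x = (-0.5000 * 5 - 0.8660 * 6, 0.8660 * 5 + -0.5000 * 6)
= (-7.6962, 1.3301)
||U^2 x|| = sqrt((-7.6962)^2 + 1.3301^2) = sqrt(61.0000) = 7.8102

7.8102


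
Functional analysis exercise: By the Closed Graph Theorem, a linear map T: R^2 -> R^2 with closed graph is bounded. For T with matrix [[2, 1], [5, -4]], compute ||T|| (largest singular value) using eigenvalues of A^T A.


A^T A = [[29, -18], [-18, 17]]
trace(A^T A) = 46, det(A^T A) = 169
discriminant = 46^2 - 4*169 = 1440
Largest eigenvalue of A^T A = (trace + sqrt(disc))/2 = 41.9737
||T|| = sqrt(41.9737) = 6.4787

6.4787


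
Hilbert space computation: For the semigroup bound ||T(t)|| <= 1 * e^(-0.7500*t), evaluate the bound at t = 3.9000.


||T(3.9000)|| <= 1 * exp(-0.7500 * 3.9000)
= 1 * exp(-2.9250)
= 1 * 0.0537
= 0.0537

0.0537


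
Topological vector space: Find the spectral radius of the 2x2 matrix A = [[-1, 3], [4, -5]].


For a 2x2 matrix, eigenvalues satisfy lambda^2 - (trace)*lambda + det = 0
trace = -1 + -5 = -6
det = -1*-5 - 3*4 = -7
discriminant = (-6)^2 - 4*(-7) = 64
spectral radius = max |eigenvalue| = 7.0000

7.0000


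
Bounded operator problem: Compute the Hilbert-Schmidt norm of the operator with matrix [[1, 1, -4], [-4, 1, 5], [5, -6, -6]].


The Hilbert-Schmidt norm is sqrt(sum of squares of all entries).
Sum of squares = 1^2 + 1^2 + (-4)^2 + (-4)^2 + 1^2 + 5^2 + 5^2 + (-6)^2 + (-6)^2
= 1 + 1 + 16 + 16 + 1 + 25 + 25 + 36 + 36 = 157
||T||_HS = sqrt(157) = 12.5300

12.5300


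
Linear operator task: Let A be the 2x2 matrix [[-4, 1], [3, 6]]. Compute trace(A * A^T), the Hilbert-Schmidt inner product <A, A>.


trace(A * A^T) = sum of squares of all entries
= (-4)^2 + 1^2 + 3^2 + 6^2
= 16 + 1 + 9 + 36
= 62

62


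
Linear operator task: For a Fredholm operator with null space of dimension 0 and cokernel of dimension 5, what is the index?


The Fredholm index is defined as ind(T) = dim(ker T) - dim(coker T)
= 0 - 5
= -5

-5


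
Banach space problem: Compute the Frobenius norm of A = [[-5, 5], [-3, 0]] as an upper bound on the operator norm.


||A||_F^2 = sum a_ij^2
= (-5)^2 + 5^2 + (-3)^2 + 0^2
= 25 + 25 + 9 + 0 = 59
||A||_F = sqrt(59) = 7.6811

7.6811


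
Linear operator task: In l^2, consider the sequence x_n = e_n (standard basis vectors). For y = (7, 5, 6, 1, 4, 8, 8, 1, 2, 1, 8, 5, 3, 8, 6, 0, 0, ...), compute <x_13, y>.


x_13 = e_13 is the standard basis vector with 1 in position 13.
<x_13, y> = y_13 = 3
As n -> infinity, <x_n, y> -> 0, confirming weak convergence of (x_n) to 0.

3


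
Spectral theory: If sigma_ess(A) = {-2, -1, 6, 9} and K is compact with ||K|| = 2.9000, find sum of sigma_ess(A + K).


By Weyl's theorem, the essential spectrum is invariant under compact perturbations.
sigma_ess(A + K) = sigma_ess(A) = {-2, -1, 6, 9}
Sum = -2 + -1 + 6 + 9 = 12

12


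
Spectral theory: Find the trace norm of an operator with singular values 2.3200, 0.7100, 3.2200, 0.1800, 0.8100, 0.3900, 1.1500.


The nuclear norm is the sum of all singular values.
||T||_1 = 2.3200 + 0.7100 + 3.2200 + 0.1800 + 0.8100 + 0.3900 + 1.1500
= 8.7800

8.7800


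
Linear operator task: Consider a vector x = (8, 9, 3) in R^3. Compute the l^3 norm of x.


The l^3 norm = (sum |x_i|^3)^(1/3)
Sum of 3th powers = 512 + 729 + 27 = 1268
||x||_3 = (1268)^(1/3) = 10.8236

10.8236


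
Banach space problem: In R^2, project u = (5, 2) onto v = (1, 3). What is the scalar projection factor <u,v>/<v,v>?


Computing <u,v> = 5*1 + 2*3 = 11
Computing <v,v> = 1^2 + 3^2 = 10
Projection coefficient = 11/10 = 1.1000

1.1000


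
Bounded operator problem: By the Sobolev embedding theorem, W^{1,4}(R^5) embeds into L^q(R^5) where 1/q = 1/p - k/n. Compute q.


Using the Sobolev embedding formula: 1/q = 1/p - k/n
1/q = 1/4 - 1/5 = 1/20
q = 1/(1/20) = 20

20.0000


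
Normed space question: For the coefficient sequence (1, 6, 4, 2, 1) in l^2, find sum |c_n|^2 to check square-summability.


sum |c_n|^2 = 1^2 + 6^2 + 4^2 + 2^2 + 1^2
= 1 + 36 + 16 + 4 + 1
= 58

58


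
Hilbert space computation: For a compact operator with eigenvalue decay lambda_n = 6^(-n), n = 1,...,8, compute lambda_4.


The eigenvalue formula gives lambda_4 = 1/6^4
= 1/1296
= 7.7160e-04

7.7160e-04


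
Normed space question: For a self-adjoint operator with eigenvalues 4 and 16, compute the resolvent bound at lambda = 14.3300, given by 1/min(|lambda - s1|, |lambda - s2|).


dist(14.3300, {4, 16}) = min(|14.3300 - 4|, |14.3300 - 16|)
= min(10.3300, 1.6700) = 1.6700
Resolvent bound = 1/1.6700 = 0.5988

0.5988


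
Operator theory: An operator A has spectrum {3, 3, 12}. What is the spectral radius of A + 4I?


Spectrum of A + 4I = {7, 7, 16}
Spectral radius = max |lambda| over the shifted spectrum
= max(7, 7, 16) = 16

16


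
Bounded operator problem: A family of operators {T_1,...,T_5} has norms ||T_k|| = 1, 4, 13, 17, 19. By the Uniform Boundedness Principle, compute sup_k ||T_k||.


By the Uniform Boundedness Principle, the supremum of norms is finite.
sup_k ||T_k|| = max(1, 4, 13, 17, 19) = 19

19


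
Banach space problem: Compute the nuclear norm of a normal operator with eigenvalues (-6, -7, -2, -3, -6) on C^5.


For a normal operator, singular values equal |eigenvalues|.
Trace norm = sum |lambda_i| = 6 + 7 + 2 + 3 + 6
= 24

24


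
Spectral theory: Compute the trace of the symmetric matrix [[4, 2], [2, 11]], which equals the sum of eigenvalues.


For a self-adjoint (symmetric) matrix, the eigenvalues are real.
The sum of eigenvalues equals the trace of the matrix.
trace = 4 + 11 = 15

15


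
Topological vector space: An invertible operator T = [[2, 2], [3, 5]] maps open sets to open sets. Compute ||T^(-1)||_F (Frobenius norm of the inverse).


det(T) = 2*5 - 2*3 = 4
T^(-1) = (1/4) * [[5, -2], [-3, 2]] = [[1.2500, -0.5000], [-0.7500, 0.5000]]
||T^(-1)||_F^2 = 1.2500^2 + (-0.5000)^2 + (-0.7500)^2 + 0.5000^2 = 2.6250
||T^(-1)||_F = sqrt(2.6250) = 1.6202

1.6202
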